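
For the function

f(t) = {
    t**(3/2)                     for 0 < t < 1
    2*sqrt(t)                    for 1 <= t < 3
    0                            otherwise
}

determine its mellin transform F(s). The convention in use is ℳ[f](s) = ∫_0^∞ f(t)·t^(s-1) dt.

slice at 1, transform all 2 pieces, and sum them
over [0, 1), the kernel integral of t**(3/2) enters the sum
∫ over [1, 3) of 2*sqrt(t)·t^(s-1) joins the sum

(4*sqrt(3)*3**s*(2*s + 3) - 4*s - 10)/((2*s + 1)*(2*s + 3))
  Re(s) > -3/2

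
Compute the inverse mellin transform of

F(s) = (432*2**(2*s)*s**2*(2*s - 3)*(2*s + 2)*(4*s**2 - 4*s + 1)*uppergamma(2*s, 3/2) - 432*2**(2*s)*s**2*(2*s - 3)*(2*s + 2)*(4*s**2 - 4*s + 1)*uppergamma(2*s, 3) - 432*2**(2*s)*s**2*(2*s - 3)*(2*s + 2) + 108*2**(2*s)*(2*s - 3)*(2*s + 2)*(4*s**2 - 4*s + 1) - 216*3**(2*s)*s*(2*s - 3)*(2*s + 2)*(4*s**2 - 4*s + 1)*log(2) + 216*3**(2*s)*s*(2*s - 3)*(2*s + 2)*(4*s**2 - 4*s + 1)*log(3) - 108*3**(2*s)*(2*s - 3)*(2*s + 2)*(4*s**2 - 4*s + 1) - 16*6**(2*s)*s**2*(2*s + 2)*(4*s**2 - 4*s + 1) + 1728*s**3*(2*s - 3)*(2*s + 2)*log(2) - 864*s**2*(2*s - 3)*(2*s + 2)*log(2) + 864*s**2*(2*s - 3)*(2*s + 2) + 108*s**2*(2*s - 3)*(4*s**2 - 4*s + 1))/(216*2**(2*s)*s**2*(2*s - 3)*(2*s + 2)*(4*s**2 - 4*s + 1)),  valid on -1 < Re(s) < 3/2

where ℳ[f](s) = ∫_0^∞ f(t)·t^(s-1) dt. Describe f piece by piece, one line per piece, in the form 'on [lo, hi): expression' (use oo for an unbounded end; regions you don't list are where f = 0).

on [0, 1/4): t
on [1/4, 1): log(sqrt(t))/sqrt(t)
on [1, 9/4): log(sqrt(t))
on [9/4, 9): exp(-sqrt(t))
on [9, oo): t**(-3/2)

reversing the power substitution: t**2 on [0, 1/2); log(t)/t on [1/2, 1); log(t) on [1, 3/2); …
cuts at 1/4, 1, 9/4, 9: linearity sums the 5 kernel integrals
on [0, 1/4): add ∫ t·t^(s-1) dt
piece [1/4, 1): integrate log(sqrt(t))/sqrt(t) against the kernel
piece [1, 9/4): integrate log(sqrt(t)) against the kernel
on [9/4, 9): add ∫ exp(-sqrt(t))·t^(s-1) dt
the [9, ∞) slice contributes ∫ t**(-3/2)·t^(s-1) dt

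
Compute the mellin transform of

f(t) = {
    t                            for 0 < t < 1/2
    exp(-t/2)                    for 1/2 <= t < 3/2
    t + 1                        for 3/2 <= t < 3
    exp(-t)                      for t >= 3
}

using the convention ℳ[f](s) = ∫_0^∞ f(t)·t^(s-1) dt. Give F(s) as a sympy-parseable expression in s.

along the cuts 1/2, 3/2, 3, ℳ[f](s) splits into 4 integrals
piece [0, 1/2): integrate t against the kernel
segment [1/2, 3/2) carries exp(-t/2); integrate it
on [3/2, 3) integrate f = (t + 1) against the kernel
for t in [3, ∞): the term is ∫ exp(-t)·t^(s-1)

(2*2**s*s*(s + 1)*uppergamma(s, 3) - 5*3**s*s - 2*3**s + 2*4**s*s*(s + 1)*uppergamma(s, 1/4) - 2*4**s*s*(s + 1)*uppergamma(s, 3/4) + 8*6**s*s + 2*6**s + s)/(2*2**s*s*(s + 1))
  Re(s) > -1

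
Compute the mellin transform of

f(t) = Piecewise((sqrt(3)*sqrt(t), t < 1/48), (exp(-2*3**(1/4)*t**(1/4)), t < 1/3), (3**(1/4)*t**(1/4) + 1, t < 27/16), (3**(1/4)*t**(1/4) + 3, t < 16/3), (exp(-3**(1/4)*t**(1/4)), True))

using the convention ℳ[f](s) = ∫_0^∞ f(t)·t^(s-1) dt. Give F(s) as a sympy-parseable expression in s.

peel off the common scale on t: sqrt(t) on [0, 1/16); exp(-2*t**(1/4)) on [1/16, 1); t**(1/4) + 1 on [1, 81/16); …
reversing the power substitution: t on [0, 1/4); exp(-2*sqrt(t)) on [1/4, 1); sqrt(t) + 1 on [1, 9/4); …
invert the power substitution to get t**2 on [0, 1/2); exp(-2*t) on [1/2, 1); t + 1 on [1, 3/2); …
linearity at 1/48, 1/3, 27/16, 16/3 turns ℳ[f](s) into 5 summed integrals
the [0, 1/48) slice contributes ∫ sqrt(3)*sqrt(t)·t^(s-1) dt
∫ over [1/48, 1/3) of exp(-2*3**(1/4)*t**(1/4))·t^(s-1) joins the sum
over [1/3, 27/16), the kernel integral of (3**(1/4)*t**(1/4) + 1) enters the sum
for t in [27/16, 16/3): the term is ∫ (3**(1/4)*t**(1/4) + 3)·t^(s-1)
segment [16/3, ∞) carries exp(-3**(1/4)*t**(1/4)); integrate it

(40*2**(8*s)*s*(2*s + 1) + 6*2**(8*s)*(2*s + 1) + 8*2**(4*s)*s*(2*s + 1)*(4*s + 1)*uppergamma(4*s, 2) - 16*2**(4*s)*s*(2*s + 1) - 2*2**(4*s)*(2*s + 1) - 16*81**s*s*(2*s + 1) - 4*81**s*(2*s + 1) + 8*s*(2*s + 1)*(4*s + 1)*uppergamma(4*s, 1) - 8*s*(2*s + 1)*(4*s + 1)*uppergamma(4*s, 2) + s*(4*s + 1))/(2*48**s*s*(2*s + 1)*(4*s + 1))
  Re(s) > -1/2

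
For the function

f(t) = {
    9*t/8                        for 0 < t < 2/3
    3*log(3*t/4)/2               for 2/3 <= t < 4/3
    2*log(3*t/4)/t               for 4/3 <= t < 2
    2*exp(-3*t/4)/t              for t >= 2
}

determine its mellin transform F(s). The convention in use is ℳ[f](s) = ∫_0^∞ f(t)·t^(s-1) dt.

the common scale on t comes off first: 9*t/4 on [0, 1/3); 3*log(3*t/2)/2 on [1/3, 2/3); log(3*t/2)/t on [2/3, 1); …
peel off the shared t-power: 9*t**2/4 on [0, 1/3); 3*t*log(3*t/2)/2 on [1/3, 2/3); log(3*t/2) on [2/3, 1); …
reversing the common scale on t: t**2 on [0, 1/2); t*log(t) on [1/2, 1); log(t) on [1, 3/2); …
along the cuts 2/3, 4/3, 2, ℳ[f](s) splits into 4 integrals
[0, 2/3) adds the kernel integral of 9*t/8
over [2/3, 4/3), the kernel integral of 3*log(3*t/4)/2 enters the sum
segment 4/3 to 2 holds 2*log(3*t/4)/t; add its integral
segment [2, ∞) carries 2*exp(-3*t/4)/t; integrate it

2**s*(6*2**s*(s - 1)**2*(s + 1)*(2*s + (s - 1)**2 - 1)*uppergamma(s - 1, 3/2) - 6*2**s*(s - 1)**2*(s + 1) + 6*2**s*(s + 1)*(2*s + (s - 1)**2 - 1) + 3**s*(s - 1)*(s + 1)*(-4*log(2) + 4*log(3))*(2*s + (s - 1)**2 - 1) - 4*3**s*(s + 1)*(2*s + (s - 1)**2 - 1) + 6*(s - 1)**3*(s + 1)*log(2) + 6*(s - 1)**2*(s + 1)*log(2) + 6*(s - 1)**2*(s + 1) + 3*(s - 1)**2*(2*s + (s - 1)**2 - 1))/(4*3**s*(s - 1)**2*(s + 1)*(2*s + (s - 1)**2 - 1))
  Re(s) > -1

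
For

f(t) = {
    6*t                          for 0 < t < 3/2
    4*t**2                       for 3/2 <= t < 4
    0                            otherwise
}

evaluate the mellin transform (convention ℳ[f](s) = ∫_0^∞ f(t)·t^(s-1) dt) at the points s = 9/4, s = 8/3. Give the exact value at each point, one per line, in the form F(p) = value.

F(9/4) = 162*2**(3/4)*3**(1/4)/221 + 4096*sqrt(2)/17
F(8/3) = 3*2**(1/3)*(243*3**(2/3) + 180224)/1232

treat the 2 regions marked off by 3/2 separately and sum
on [0, 3/2) integrate f = 6*t against the kernel
∫ over [3/2, 4) of 4*t**2·t^(s-1) joins the sum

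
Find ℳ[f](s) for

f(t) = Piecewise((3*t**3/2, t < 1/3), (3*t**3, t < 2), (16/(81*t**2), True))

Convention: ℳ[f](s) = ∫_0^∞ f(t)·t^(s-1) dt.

(3880*6**s*s - 7800*6**s - 9*s + 18)/(162*3**s*(s**2 + s - 6))
  -3 < Re(s) < 2

invert the shared t-power to get 3*t**2/2 on [0, 1/3); 3*t**2 on [1/3, 2); 16/(81*t**3) on [2, ∞)
undo the shared t-power: 3*t/2 on [0, 1/3); 3*t on [1/3, 2); 16/(81*t**4) on [2, ∞)
peel off the common scale on t: t on [0, 1/2); 2*t on [1/2, 3); t**(-4) on [3, ∞)
the 3 pieces separated at 1/3, 2 each add one integral
piece [0, 1/3): integrate 3*t**3/2 against the kernel
over [1/3, 2), the kernel integral of 3*t**3 enters the sum
[2, ∞) adds the kernel integral of 16/(81*t**2)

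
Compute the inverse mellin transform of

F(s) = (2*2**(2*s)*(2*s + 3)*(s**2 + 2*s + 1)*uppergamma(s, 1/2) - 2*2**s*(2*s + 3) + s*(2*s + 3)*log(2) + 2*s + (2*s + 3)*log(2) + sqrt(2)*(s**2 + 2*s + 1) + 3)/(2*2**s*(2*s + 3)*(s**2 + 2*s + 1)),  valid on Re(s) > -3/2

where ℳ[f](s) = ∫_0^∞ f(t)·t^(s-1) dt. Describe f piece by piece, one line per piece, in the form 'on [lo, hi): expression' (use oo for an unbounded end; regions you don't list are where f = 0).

on [0, 1/2): t**(3/2)
on [1/2, 1): t*log(t)
on [1, oo): exp(-t/2)

summing 3 kernel integrals split by 1/2, 1 yields ℳ[f](s)
segment [0, 1/2) carries t**(3/2); integrate it
[1/2, 1) adds the kernel integral of t*log(t)
between 1 and ∞ the integrand is exp(-t/2)·t^(s-1)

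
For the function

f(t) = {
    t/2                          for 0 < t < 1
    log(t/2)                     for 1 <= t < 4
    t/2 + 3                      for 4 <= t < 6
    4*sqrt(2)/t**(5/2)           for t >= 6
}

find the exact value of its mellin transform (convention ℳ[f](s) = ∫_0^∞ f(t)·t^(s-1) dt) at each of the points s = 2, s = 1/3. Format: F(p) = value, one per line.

F(2) = 8*sqrt(3)/3 + 17*log(2)/2 + 207/4
F(1/3) = -39*2**(2/3)/2 + 2*2**(1/3)*3**(5/6)/117 + log(2**(3 + 3*2**(2/3))) + 75/8 + 45*6**(1/3)/4

reversing the common scale on t: t on [0, 1/2); log(t) on [1/2, 2); t + 3 on [2, 3); …
breakpoints 1, 4, 6: one integral from each of the 4 segments
∫ t/2·t^(s-1) over [0, 1)
between 1 and 4 the integrand is log(t/2)·t^(s-1)
∫ (t/2 + 3)·t^(s-1) over [4, 6)
∫ over [6, ∞) of 4*sqrt(2)/t**(5/2)·t^(s-1) joins the sum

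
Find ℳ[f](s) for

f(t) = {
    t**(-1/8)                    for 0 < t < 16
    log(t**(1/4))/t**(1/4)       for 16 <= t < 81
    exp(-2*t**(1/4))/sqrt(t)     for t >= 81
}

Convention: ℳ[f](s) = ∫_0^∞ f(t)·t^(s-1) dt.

2*(2*104976**s*(1 - 8*s)/3 + 4*104976**s*(2*s - 1)*(8*s - 1)*log(3)/3 + 2*104976**s*(8*s - 1)*log(3)/3 - 2*20736**s*(2*s - 1)*(8*s - 1)*log(2) - 20736**s*(8*s - 1)*log(2) + 20736**s*(8*s - 1) + 2*sqrt(2)*20736**s*(8*s + 4*(2*s - 1)**2 - 3) + 8*3**(4*s)*(8*s - 1)*(8*s + 4*(2*s - 1)**2 - 3)*uppergamma(4*s - 2, 6))/(1296**s*(8*s - 1)*(8*s + 4*(2*s - 1)**2 - 3))
  Re(s) > 1/8

reversing the power substitution: t**(-1/4) on [0, 4); log(sqrt(t))/sqrt(t) on [4, 9); exp(-2*sqrt(t))/t on [9, ∞)
peel off the shared t-power: t**(3/4) on [0, 4); sqrt(t)*log(sqrt(t)) on [4, 9); exp(-2*sqrt(t)) on [9, ∞)
peel off the power substitution: t**(3/2) on [0, 2); t*log(t) on [2, 3); exp(-2*t) on [3, ∞)
treat the 3 regions marked off by 16, 81 separately and sum
over [0, 16), the kernel integral of t**(-1/8) enters the sum
piece [16, 81): integrate log(t**(1/4))/t**(1/4) against the kernel
∫ exp(-2*t**(1/4))/sqrt(t)·t^(s-1) over [81, ∞)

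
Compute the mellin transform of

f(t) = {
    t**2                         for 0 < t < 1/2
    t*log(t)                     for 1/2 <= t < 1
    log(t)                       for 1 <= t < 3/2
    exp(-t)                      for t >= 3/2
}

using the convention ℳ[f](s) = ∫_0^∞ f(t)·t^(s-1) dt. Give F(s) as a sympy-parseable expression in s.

(4*2**s*s**2*(s + 2)*(s**2 + 2*s + 1)*uppergamma(s, 3/2) - 4*2**s*s**2*(s + 2) + 4*2**s*(s + 2)*(s**2 + 2*s + 1) + 3**s*s*(s + 2)*(-4*log(2) + 4*log(3))*(s**2 + 2*s + 1) - 4*3**s*(s + 2)*(s**2 + 2*s + 1) + s**3*(s + 2)*log(4) + s**2*(s + 2)*log(4) + 2*s**2*(s + 2) + s**2*(s**2 + 2*s + 1))/(4*2**s*s**2*(s + 2)*(s**2 + 2*s + 1))
  Re(s) > -2

integrate the 4 segments split at 1/2, 1, 3/2, then add the results
segment 0 to 1/2 holds t**2; add its integral
between 1/2 and 1 the integrand is t*log(t)·t^(s-1)
piece [1, 3/2): integrate log(t) against the kernel
on [3/2, ∞) integrate f = exp(-t) against the kernel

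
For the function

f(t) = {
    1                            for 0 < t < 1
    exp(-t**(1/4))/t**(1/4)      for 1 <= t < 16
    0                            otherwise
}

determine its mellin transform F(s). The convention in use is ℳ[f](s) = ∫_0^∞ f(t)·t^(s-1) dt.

4*uppergamma(4*s - 1, 1) - 4*uppergamma(4*s - 1, 2) + 1/s
  Re(s) > 0

peel off the power substitution: 1 on [0, 1); exp(-sqrt(t))/sqrt(t) on [1, 4)
peel off the power substitution: 1 on [0, 1); exp(-t)/t on [1, 2)
undo the shared t-power: t on [0, 1); exp(-t) on [1, 2)
slice at 1, transform all 2 pieces, and sum them
∫ 1·t^(s-1) over [0, 1)
[1, 16) adds the kernel integral of exp(-t**(1/4))/t**(1/4)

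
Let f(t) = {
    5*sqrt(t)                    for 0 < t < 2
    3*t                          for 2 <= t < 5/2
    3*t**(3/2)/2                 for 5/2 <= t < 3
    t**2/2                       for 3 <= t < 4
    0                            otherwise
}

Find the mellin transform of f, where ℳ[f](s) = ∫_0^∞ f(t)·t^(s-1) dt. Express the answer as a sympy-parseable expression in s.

summing 4 kernel integrals split by 2, 5/2, 3 yields ℳ[f](s)
segment 0 to 2 holds 5*sqrt(t); add its integral
between 2 and 5/2 the integrand is 3*t·t^(s-1)
segment 5/2 to 3 holds 3*t**(3/2)/2; add its integral
on [3, 4): add ∫ t**2/2·t^(s-1) dt

(32*2**(2*s)*(s + 1)*(2*s + 1)*(2*s + 3) - 24*2**s*(s + 2)*(2*s + 1)*(2*s + 3) - 15*2**(1/2 - s)*5**(s + 1/2)*(s + 1)*(s + 2)*(2*s + 1) + 40*2**(s + 1/2)*(s + 1)*(s + 2)*(2*s + 3) - 18*3**s*(s + 1)*(2*s + 1)*(2*s + 3) + 36*3**(s + 1/2)*(s + 1)*(s + 2)*(2*s + 1) + 30*5**s*(s + 2)*(2*s + 1)*(2*s + 3)/2**s)/(4*(s + 1)*(s + 2)*(2*s + 1)*(2*s + 3))
  Re(s) > -1/2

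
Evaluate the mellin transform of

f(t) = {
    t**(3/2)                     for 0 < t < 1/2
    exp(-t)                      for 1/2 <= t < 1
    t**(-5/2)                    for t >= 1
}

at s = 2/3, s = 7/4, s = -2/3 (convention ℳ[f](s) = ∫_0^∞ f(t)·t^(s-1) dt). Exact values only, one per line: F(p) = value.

F(2/3) = -uppergamma(2/3, 1) + 3*2**(5/6)/52 + 6/11 + uppergamma(2/3, 1/2)
F(7/4) = -uppergamma(7/4, 1) + 2**(3/4)/52 + uppergamma(7/4, 1/2) + 4/3
F(-2/3) = -uppergamma(-2/3, 1) + 6/19 + uppergamma(-2/3, 1/2) + 3*2**(1/6)/5

the 3 pieces separated at 1/2, 1 each add one integral
the [0, 1/2) slice contributes ∫ t**(3/2)·t^(s-1) dt
on [1/2, 1): add ∫ exp(-t)·t^(s-1) dt
∫ over [1, ∞) of t**(-5/2)·t^(s-1) joins the sum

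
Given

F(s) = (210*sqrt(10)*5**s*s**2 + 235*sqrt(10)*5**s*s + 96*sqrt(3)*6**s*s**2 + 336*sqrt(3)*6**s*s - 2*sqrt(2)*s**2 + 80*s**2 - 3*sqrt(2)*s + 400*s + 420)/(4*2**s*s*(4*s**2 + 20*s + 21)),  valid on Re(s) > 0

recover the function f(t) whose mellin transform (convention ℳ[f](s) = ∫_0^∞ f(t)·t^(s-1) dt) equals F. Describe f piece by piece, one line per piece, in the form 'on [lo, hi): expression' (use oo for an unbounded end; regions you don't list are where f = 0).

the 3 pieces separated at 1/2, 5/2 each add one integral
over [0, 1/2), the kernel integral of 5 enters the sum
[1/2, 5/2) adds the kernel integral of 2*t**(7/2)
[5/2, 3) adds the kernel integral of 2*t**(3/2)

on [0, 1/2): 5
on [1/2, 5/2): 2*t**(7/2)
on [5/2, 3): 2*t**(3/2)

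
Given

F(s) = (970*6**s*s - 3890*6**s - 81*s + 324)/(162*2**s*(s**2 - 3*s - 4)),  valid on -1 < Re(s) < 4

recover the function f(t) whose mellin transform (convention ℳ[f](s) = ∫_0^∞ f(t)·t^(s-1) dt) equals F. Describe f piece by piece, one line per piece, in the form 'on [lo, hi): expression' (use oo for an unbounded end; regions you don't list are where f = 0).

treat the 3 regions marked off by 1/2, 3 separately and sum
∫ t·t^(s-1) over [0, 1/2)
between 1/2 and 3 the integrand is 2*t·t^(s-1)
on [3, ∞) integrate f = t**(-4) against the kernel

on [0, 1/2): t
on [1/2, 3): 2*t
on [3, oo): t**(-4)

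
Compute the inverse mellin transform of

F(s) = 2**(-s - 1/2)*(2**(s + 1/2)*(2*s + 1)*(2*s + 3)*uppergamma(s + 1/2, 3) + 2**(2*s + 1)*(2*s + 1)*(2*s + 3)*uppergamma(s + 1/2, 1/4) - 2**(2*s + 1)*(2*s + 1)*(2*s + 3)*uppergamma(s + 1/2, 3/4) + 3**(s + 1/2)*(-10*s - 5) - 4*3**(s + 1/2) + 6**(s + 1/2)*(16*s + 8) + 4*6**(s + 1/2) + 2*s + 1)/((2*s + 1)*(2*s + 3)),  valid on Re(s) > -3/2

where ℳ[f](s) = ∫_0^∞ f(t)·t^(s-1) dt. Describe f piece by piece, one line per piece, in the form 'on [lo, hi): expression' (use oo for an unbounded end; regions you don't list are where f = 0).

on [0, 1/2): t**(3/2)
on [1/2, 3/2): sqrt(t)*exp(-t/2)
on [3/2, 3): sqrt(t)*(t + 1)
on [3, oo): sqrt(t)*exp(-t)

strip the shared t-power: t on [0, 1/2); exp(-t/2) on [1/2, 3/2); t + 1 on [3/2, 3); …
integrate the 4 segments split at 1/2, 3/2, 3, then add the results
[0, 1/2) adds the kernel integral of t**(3/2)
piece [1/2, 3/2): integrate sqrt(t)*exp(-t/2) against the kernel
piece [3/2, 3): integrate sqrt(t)*(t + 1) against the kernel
on [3, ∞): add ∫ sqrt(t)*exp(-t)·t^(s-1) dt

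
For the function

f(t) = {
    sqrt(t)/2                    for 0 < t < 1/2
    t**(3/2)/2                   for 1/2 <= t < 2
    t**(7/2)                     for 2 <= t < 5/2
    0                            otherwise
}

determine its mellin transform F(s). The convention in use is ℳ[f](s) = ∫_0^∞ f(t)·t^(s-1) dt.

(-2**(-s - 3/2)*(2*s + 1)*(2*s + 7) + 2**(-s - 1/2)*(2*s + 3)*(2*s + 7) + 2**(s + 3/2)*(2*s + 1)*(2*s + 7) - 2*2**(s + 7/2)*(2*s + 1)*(2*s + 3) + 2*(5/2)**(s + 7/2)*(2*s + 1)*(2*s + 3))/((2*s + 1)*(2*s + 3)*(2*s + 7))
  Re(s) > -1/2

integrate the 3 segments split at 1/2, 2, then add the results
piece [0, 1/2): integrate sqrt(t)/2 against the kernel
segment 1/2 to 2 holds t**(3/2)/2; add its integral
on [2, 5/2) integrate f = t**(7/2) against the kernel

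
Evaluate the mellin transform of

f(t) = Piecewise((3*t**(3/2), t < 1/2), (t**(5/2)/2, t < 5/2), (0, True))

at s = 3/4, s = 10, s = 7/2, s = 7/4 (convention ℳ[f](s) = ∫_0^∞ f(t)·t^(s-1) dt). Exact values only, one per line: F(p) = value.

F(3/4) = 2**(3/4)*(49 + 375*5**(1/4))/312
F(10) = 277*sqrt(2)/4710400 + 9765625*sqrt(10)/8192
F(7/2) = 1629/80
F(7/4) = 2**(3/4)*(191 + 8125*5**(1/4))/3536

the 2 pieces separated at 1/2 each add one integral
segment 0 to 1/2 holds 3*t**(3/2); add its integral
segment [1/2, 5/2) carries t**(5/2)/2; integrate it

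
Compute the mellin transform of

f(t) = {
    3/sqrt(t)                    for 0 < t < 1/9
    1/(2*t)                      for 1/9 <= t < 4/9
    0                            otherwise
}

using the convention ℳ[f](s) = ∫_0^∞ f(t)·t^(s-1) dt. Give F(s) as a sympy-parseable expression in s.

3**(2 - 2*s)*(4**s*(2*s - 1)/8 + s - 3/2)/((s - 1)*(2*s - 1))
  Re(s) > 1/2

peel off the shared t-power: 3*sqrt(t) on [0, 1/9); 1/2 on [1/9, 4/9)
peel off the power substitution: 3*t on [0, 1/3); 1/2 on [1/3, 2/3)
undo the common scale on t: t on [0, 1); 1/2 on [1, 2)
along the cuts 1/9, ℳ[f](s) splits into 2 integrals
∫ 3/sqrt(t)·t^(s-1) over [0, 1/9)
on [1/9, 4/9) integrate f = 1/(2*t) against the kernel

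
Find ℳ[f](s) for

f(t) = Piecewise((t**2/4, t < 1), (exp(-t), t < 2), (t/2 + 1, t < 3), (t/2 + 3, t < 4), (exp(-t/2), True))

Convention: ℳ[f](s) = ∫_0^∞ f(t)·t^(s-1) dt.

back out the common scale on t: t**2 on [0, 1/2); exp(-2*t) on [1/2, 1); t + 1 on [1, 3/2); …
split f at 1, 2, 3, 4: ℳ[f](s) collects 5 kernel integrals
segment [0, 1) carries t**2/4; integrate it
∫ exp(-t)·t^(s-1) over [1, 2)
[2, 3) adds the kernel integral of (t/2 + 1)
[3, 4) adds the kernel integral of (t/2 + 3)
piece [4, ∞): integrate exp(-t/2) against the kernel

(20*2**(2*s)*s*(s + 2) + 12*2**(2*s)*(s + 2) + 4*2**s*s*(s + 1)*(s + 2)*uppergamma(s, 2) - 8*2**s*s*(s + 2) - 4*2**s*(s + 2) - 8*3**s*s*(s + 2) - 8*3**s*(s + 2) + 4*s*(s + 1)*(s + 2)*uppergamma(s, 1) - 4*s*(s + 1)*(s + 2)*uppergamma(s, 2) + s*(s + 1))/(4*s*(s + 1)*(s + 2))
  Re(s) > -2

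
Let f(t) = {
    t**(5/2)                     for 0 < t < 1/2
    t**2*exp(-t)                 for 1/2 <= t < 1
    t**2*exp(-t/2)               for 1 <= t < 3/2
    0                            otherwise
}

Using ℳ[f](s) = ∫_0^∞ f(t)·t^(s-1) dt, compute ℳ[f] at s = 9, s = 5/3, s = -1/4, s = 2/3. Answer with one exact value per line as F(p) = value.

peel off the shared t-power: sqrt(t) on [0, 1/2); exp(-t) on [1/2, 1); exp(-t/2) on [1, 3/2)
slice at 1/2, 1, transform all 3 pieces, and sum them
over [0, 1/2), the kernel integral of t**(5/2) enters the sum
∫ t**2*exp(-t)·t^(s-1) over [1/2, 1)
segment 1 to 3/2 holds t**2*exp(-t/2); add its integral

F(9) = -8055338729409*exp(-3/4)/512 - 9864101*exp(-1) + sqrt(2)/47104 + 12553134696189*exp(-1/2)/1024
F(5/3) = -8*2**(2/3)*uppergamma(11/3, 3/4) - uppergamma(11/3, 1) + 3*2**(5/6)/400 + uppergamma(11/3, 1/2) + 8*2**(2/3)*uppergamma(11/3, 1/2)
F(-1/4) = -2*2**(3/4)*uppergamma(7/4, 3/4) - uppergamma(7/4, 1) + 2**(3/4)/18 + uppergamma(7/4, 1/2) + 2*2**(3/4)*uppergamma(7/4, 1/2)
F(2/3) = -4*2**(2/3)*uppergamma(8/3, 3/4) - uppergamma(8/3, 1) + 3*2**(5/6)/152 + uppergamma(8/3, 1/2) + 4*2**(2/3)*uppergamma(8/3, 1/2)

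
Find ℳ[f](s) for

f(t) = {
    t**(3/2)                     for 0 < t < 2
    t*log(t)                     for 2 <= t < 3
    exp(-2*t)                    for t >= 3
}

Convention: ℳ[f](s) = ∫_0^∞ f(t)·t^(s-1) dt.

(-12**s*s*(2*s + 3)*log(4) - 12**s*(2*s + 3)*log(4) + 12**s*(4*s + 6) + 12**s*sqrt(2)*(4*s**2 + 8*s + 4) + 3*18**s*s*(2*s + 3)*log(3) + 18**s*(-6*s - 9) + 3*18**s*(2*s + 3)*log(3) + 3**s*(2*s + 3)*(s**2 + 2*s + 1)*uppergamma(s, 6))/(6**s*(2*s + 3)*(s**2 + 2*s + 1))
  Re(s) > -3/2

integrate the 3 segments split at 2, 3, then add the results
the [0, 2) slice contributes ∫ t**(3/2)·t^(s-1) dt
[2, 3) adds the kernel integral of t*log(t)
segment [3, ∞) carries exp(-2*t); integrate it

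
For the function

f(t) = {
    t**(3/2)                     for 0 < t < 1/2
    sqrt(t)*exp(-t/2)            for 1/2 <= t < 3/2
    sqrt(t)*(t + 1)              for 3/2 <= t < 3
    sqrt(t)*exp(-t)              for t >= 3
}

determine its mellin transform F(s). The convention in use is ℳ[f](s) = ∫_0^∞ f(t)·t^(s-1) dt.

2**(-s - 1/2)*(2**(s + 1/2)*(2*s + 1)*(2*s + 3)*uppergamma(s + 1/2, 3) + 2**(2*s + 1)*(2*s + 1)*(2*s + 3)*uppergamma(s + 1/2, 1/4) - 2**(2*s + 1)*(2*s + 1)*(2*s + 3)*uppergamma(s + 1/2, 3/4) + 3**(s + 1/2)*(-10*s - 5) - 4*3**(s + 1/2) + 6**(s + 1/2)*(16*s + 8) + 4*6**(s + 1/2) + 2*s + 1)/((2*s + 1)*(2*s + 3))
  Re(s) > -3/2

peel off the shared t-power: t on [0, 1/2); exp(-t/2) on [1/2, 3/2); t + 1 on [3/2, 3); …
the 4 pieces separated at 1/2, 3/2, 3 each add one integral
between 0 and 1/2 the integrand is t**(3/2)·t^(s-1)
segment 1/2 to 3/2 holds sqrt(t)*exp(-t/2); add its integral
on [3/2, 3) integrate f = sqrt(t)*(t + 1) against the kernel
∫ over [3, ∞) of sqrt(t)*exp(-t)·t^(s-1) joins the sum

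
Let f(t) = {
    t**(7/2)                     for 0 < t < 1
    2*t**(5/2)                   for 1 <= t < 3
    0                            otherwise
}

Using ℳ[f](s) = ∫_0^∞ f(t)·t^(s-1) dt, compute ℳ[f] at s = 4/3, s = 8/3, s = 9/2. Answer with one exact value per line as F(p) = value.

F(4/3) = -210/667 + 324*3**(5/6)/23
F(8/3) = -258/1147 + 2916*3**(1/6)/31
F(9/2) = 34983/56

undo the shared t-power: t**(3/2) on [0, 1); 2*sqrt(t) on [1, 3)
integrate the 2 segments split at 1, then add the results
for t in [0, 1): the term is ∫ t**(7/2)·t^(s-1)
segment 1 to 3 holds 2*t**(5/2); add its integral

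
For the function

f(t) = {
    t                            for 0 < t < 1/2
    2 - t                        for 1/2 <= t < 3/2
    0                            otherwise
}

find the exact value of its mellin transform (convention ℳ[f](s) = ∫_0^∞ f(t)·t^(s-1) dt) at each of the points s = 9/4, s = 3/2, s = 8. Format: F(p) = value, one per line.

breakpoints 1/2: one integral from each of the 2 segments
on [0, 1/2): add ∫ t·t^(s-1) dt
over [1/2, 3/2), the kernel integral of (2 - t) enters the sum

F(9/4) = 2**(3/4)*(-34 + 225*3**(1/4))/468
F(3/2) = sqrt(2)*(-14 + 33*sqrt(3))/60
F(8) = 9839/4608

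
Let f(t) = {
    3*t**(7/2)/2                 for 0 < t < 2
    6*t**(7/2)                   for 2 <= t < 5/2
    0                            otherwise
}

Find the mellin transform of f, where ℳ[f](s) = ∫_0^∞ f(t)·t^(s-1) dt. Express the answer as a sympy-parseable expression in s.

3*(-3*2**(s + 7/2) + 4*(5/2)**(s + 7/2))/(2*s + 7)
  Re(s) > -7/2

the 2 pieces separated at 2 each add one integral
[0, 2) adds the kernel integral of 3*t**(7/2)/2
for t in [2, 5/2): the term is ∫ 6*t**(7/2)·t^(s-1)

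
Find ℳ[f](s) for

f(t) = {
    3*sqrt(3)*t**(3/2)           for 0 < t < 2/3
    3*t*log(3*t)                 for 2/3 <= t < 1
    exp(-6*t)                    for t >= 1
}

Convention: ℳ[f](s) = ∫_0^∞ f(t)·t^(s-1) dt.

invert the common scale on t to get t**(3/2) on [0, 2); t*log(t) on [2, 3); exp(-2*t) on [3, ∞)
linearity at 2/3, 1 turns ℳ[f](s) into 3 summed integrals
segment [0, 2/3) carries 3*sqrt(3)*t**(3/2); integrate it
the [2/3, 1) slice contributes ∫ 3*t*log(3*t)·t^(s-1) dt
between 1 and ∞ the integrand is exp(-6*t)·t^(s-1)

(-12**s*s*(2*s + 3)*log(4) - 12**s*(2*s + 3)*log(4) + 12**s*(4*s + 6) + 12**s*sqrt(2)*(4*s**2 + 8*s + 4) + 3*18**s*s*(2*s + 3)*log(3) + 18**s*(-6*s - 9) + 3*18**s*(2*s + 3)*log(3) + 3**s*(2*s + 3)*(s**2 + 2*s + 1)*uppergamma(s, 6))/(18**s*(2*s + 3)*(s**2 + 2*s + 1))
  Re(s) > -3/2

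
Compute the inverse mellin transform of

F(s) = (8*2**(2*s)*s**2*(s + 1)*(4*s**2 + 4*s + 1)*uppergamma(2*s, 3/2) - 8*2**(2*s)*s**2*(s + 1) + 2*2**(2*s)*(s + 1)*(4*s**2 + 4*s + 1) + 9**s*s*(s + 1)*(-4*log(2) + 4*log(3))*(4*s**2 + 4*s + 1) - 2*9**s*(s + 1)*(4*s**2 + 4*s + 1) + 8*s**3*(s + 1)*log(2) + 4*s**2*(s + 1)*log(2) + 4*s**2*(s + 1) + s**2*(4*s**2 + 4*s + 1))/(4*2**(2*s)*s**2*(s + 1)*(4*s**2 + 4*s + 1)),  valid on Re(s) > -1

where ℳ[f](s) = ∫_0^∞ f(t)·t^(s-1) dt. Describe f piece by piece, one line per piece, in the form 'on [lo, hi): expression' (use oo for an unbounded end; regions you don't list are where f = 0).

undo the power substitution: t**2 on [0, 1/2); t*log(t) on [1/2, 1); log(t) on [1, 3/2); …
treat the 4 regions marked off by 1/4, 1, 9/4 separately and sum
the [0, 1/4) slice contributes ∫ t·t^(s-1) dt
on [1/4, 1): add ∫ sqrt(t)*log(sqrt(t))·t^(s-1) dt
the [1, 9/4) slice contributes ∫ log(sqrt(t))·t^(s-1) dt
over [9/4, ∞), the kernel integral of exp(-sqrt(t)) enters the sum

on [0, 1/4): t
on [1/4, 1): sqrt(t)*log(sqrt(t))
on [1, 9/4): log(sqrt(t))
on [9/4, oo): exp(-sqrt(t))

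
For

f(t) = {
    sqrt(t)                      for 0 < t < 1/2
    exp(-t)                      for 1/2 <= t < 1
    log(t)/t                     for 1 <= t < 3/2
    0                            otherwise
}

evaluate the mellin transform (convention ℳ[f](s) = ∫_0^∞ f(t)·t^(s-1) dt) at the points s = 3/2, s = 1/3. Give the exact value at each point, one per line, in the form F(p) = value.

F(3/2) = -2*sqrt(6) - exp(-1) - sqrt(pi)*erfc(1)/2 + sqrt(pi)*erfc(sqrt(2)/2)/2 + sqrt(2)*exp(-1/2)/2 + exp(-3/2)*log(3**(8*sqrt(6)*exp(3/2))/2**(8*sqrt(6)*exp(3/2)))/8 + 33/8
F(1/3) = -3*2**(2/3)*3**(1/3)/4 + log(2**(2**(2/3)*3**(1/3)/2)/3**(2**(2/3)*3**(1/3)/2)) - uppergamma(1/3, 1) + uppergamma(1/3, 1/2) + 3*2**(1/6)/5 + 9/4

linearity at 1/2, 1 turns ℳ[f](s) into 3 summed integrals
∫ over [0, 1/2) of sqrt(t)·t^(s-1) joins the sum
piece [1/2, 1): integrate exp(-t) against the kernel
piece [1, 3/2): integrate log(t)/t against the kernel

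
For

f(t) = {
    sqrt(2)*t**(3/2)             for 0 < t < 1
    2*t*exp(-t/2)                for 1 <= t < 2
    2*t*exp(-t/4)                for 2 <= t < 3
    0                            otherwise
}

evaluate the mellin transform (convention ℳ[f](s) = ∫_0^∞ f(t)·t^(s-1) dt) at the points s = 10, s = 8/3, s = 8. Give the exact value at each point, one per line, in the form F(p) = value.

F(10) = -64442709835272*exp(-3/4) - 40403357696*exp(-1) + 2*sqrt(2)/23 + 50212538784756*exp(-1/2)
F(8/3) = -256*2**(1/3)*uppergamma(11/3, 3/4) - 16*2**(2/3)*uppergamma(11/3, 1) + 6*sqrt(2)/25 + 16*2**(2/3)*uppergamma(11/3, 1/2) + 256*2**(1/3)*uppergamma(11/3, 1/2)
F(8) = -44751877128*exp(-3/4) - 112231424*exp(-1) + 2*sqrt(2)/19 + 34920872388*exp(-1/2)

reversing the shared t-power: sqrt(2)/sqrt(t) on [0, 1); 2*exp(-t/2)/t on [1, 2); 2*exp(-t/4)/t on [2, 3)
undo the common scale on t: 1/sqrt(t) on [0, 1/2); exp(-t)/t on [1/2, 1); exp(-t/2)/t on [1, 3/2)
the shared t-power comes off first: sqrt(t) on [0, 1/2); exp(-t) on [1/2, 1); exp(-t/2) on [1, 3/2)
the 3 pieces separated at 1, 2 each add one integral
between 0 and 1 the integrand is sqrt(2)*t**(3/2)·t^(s-1)
on [1, 2) integrate f = 2*t*exp(-t/2) against the kernel
between 2 and 3 the integrand is 2*t*exp(-t/4)·t^(s-1)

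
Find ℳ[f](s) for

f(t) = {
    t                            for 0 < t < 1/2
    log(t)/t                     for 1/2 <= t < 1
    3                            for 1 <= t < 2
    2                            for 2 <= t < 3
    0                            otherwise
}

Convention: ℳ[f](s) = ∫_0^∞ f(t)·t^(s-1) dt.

(2*2**(2*s)*(s + 1)*(s**2 - 2*s + 1) - 2*2**s*s*(s + 1) - 6*2**s*(s + 1)*(s**2 - 2*s + 1) + 4*6**s*(s + 1)*(s**2 - 2*s + 1) + 4*s**2*(s + 1)*log(2) - 4*s*(s + 1)*log(2) + 4*s*(s + 1) + s*(s**2 - 2*s + 1))/(2*2**s*s*(s + 1)*(s**2 - 2*s + 1))
  Re(s) > -1

summing 4 kernel integrals split by 1/2, 1, 2 yields ℳ[f](s)
∫ over [0, 1/2) of t·t^(s-1) joins the sum
segment [1/2, 1) carries log(t)/t; integrate it
[1, 2) adds the kernel integral of 3
∫ over [2, 3) of 2·t^(s-1) joins the sum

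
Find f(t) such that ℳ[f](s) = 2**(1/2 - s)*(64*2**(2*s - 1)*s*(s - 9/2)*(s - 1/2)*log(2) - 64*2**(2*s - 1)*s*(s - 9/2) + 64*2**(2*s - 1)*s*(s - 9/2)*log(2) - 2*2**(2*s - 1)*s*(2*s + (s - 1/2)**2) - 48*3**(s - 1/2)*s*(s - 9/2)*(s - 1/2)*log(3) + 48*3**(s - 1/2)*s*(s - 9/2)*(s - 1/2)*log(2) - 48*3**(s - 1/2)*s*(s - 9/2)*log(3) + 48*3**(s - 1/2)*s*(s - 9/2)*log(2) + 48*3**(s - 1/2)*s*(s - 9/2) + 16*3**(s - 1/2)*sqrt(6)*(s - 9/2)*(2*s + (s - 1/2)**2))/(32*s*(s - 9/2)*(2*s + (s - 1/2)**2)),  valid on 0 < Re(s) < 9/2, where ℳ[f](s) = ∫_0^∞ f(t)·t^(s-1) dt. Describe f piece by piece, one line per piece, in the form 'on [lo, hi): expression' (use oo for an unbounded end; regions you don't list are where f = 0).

reversing the shared t-power: 1/sqrt(t) on [0, 3/2); log(t) on [3/2, 2); t**(-5) on [2, ∞)
reversing the shared t-power: sqrt(t) on [0, 3/2); t*log(t) on [3/2, 2); t**(-4) on [2, ∞)
linearity at 3/2, 2 turns ℳ[f](s) into 3 summed integrals
between 0 and 3/2 the integrand is 1·t^(s-1)
segment 3/2 to 2 holds sqrt(t)*log(t); add its integral
piece [2, ∞): integrate t**(-9/2) against the kernel

on [0, 3/2): 1
on [3/2, 2): sqrt(t)*log(t)
on [2, oo): t**(-9/2)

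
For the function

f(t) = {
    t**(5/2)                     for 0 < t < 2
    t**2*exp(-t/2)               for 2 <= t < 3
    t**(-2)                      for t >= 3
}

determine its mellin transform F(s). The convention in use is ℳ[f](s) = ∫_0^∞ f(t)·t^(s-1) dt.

(36*2**s*(s - 2)*(2*s + 5)*uppergamma(s + 2, 1) - 36*2**s*(s - 2)*(2*s + 5)*uppergamma(s + 2, 3/2) + 72*2**(s + 1/2)*(s - 2) - 3**s*(2*s + 5))/(9*(s - 2)*(2*s + 5))
  -5/2 < Re(s) < 2

strip the shared t-power: sqrt(t) on [0, 2); exp(-t/2) on [2, 3); t**(-4) on [3, ∞)
f breaks at 2, 3 into 3 integrals to sum
for t in [0, 2): the term is ∫ t**(5/2)·t^(s-1)
for t in [2, 3): the term is ∫ t**2*exp(-t/2)·t^(s-1)
on [3, ∞): add ∫ t**(-2)·t^(s-1) dt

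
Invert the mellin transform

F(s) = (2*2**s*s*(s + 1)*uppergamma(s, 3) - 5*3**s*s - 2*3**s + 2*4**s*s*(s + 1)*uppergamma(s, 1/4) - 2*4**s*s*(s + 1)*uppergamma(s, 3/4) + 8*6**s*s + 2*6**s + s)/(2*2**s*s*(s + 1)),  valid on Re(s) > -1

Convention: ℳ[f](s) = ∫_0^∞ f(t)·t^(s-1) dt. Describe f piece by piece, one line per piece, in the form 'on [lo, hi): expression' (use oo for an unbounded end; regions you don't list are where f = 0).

on [0, 1/2): t
on [1/2, 3/2): exp(-t/2)
on [3/2, 3): t + 1
on [3, oo): exp(-t)

f breaks at 1/2, 3/2, 3 into 4 integrals to sum
∫ over [0, 1/2) of t·t^(s-1) joins the sum
segment 1/2 to 3/2 holds exp(-t/2); add its integral
∫ (t + 1)·t^(s-1) over [3/2, 3)
∫ over [3, ∞) of exp(-t)·t^(s-1) joins the sum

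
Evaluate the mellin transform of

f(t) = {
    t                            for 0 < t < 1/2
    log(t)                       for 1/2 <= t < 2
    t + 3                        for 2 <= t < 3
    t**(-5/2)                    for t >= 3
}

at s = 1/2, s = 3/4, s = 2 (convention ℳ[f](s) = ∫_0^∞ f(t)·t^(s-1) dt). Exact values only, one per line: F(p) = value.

F(1/2) = sqrt(2)*(-330 + sqrt(2) + 108*log(2) + 144*sqrt(6))/36
F(3/4) = 2**(1/4)*(-436*sqrt(2) + 2*2**(3/4)*3**(1/4) + 65 + log(2**(42 + 84*sqrt(2))) + 180*6**(3/4))/63
F(2) = 2*sqrt(3)/3 + 17*log(2)/8 + 207/16

slice at 1/2, 2, 3, transform all 4 pieces, and sum them
between 0 and 1/2 the integrand is t·t^(s-1)
∫ over [1/2, 2) of log(t)·t^(s-1) joins the sum
on [2, 3) integrate f = (t + 3) against the kernel
on [3, ∞): add ∫ t**(-5/2)·t^(s-1) dt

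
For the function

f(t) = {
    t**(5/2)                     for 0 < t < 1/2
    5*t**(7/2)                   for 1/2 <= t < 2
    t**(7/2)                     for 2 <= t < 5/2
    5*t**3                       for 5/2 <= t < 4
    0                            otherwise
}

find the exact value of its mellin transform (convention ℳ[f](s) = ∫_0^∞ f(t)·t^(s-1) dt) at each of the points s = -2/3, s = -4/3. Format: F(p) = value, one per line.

F(-2/3) = -375*2**(2/3)*5**(1/3)/56 - 63*2**(1/6)/748 + 75*2**(1/6)*5**(5/6)/68 + 96*2**(5/6)/17 + 240*2**(2/3)/7
F(-4/3) = -15*2**(1/3)*5**(2/3)/4 - 27*2**(5/6)/364 + 75*2**(5/6)*5**(1/6)/52 + 96*2**(1/6)/13 + 24*2**(1/3)

cuts at 1/2, 2, 5/2: linearity sums the 4 kernel integrals
segment 0 to 1/2 holds t**(5/2); add its integral
segment 1/2 to 2 holds 5*t**(7/2); add its integral
over [2, 5/2), the kernel integral of t**(7/2) enters the sum
∫ over [5/2, 4) of 5*t**3·t^(s-1) joins the sum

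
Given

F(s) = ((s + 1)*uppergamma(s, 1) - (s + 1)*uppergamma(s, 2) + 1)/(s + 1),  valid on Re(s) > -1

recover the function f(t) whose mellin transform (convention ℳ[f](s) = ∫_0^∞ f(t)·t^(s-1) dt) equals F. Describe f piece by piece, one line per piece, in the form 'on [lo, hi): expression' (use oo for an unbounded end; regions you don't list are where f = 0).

the 2 pieces separated at 1 each add one integral
∫ over [0, 1) of t·t^(s-1) joins the sum
segment [1, 2) carries exp(-t); integrate it

on [0, 1): t
on [1, 2): exp(-t)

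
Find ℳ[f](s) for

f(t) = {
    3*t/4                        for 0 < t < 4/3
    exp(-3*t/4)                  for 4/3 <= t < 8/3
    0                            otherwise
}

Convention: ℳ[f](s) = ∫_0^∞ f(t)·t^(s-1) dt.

reversing the common scale on t: 3*t/2 on [0, 2/3); exp(-3*t/2) on [2/3, 4/3)
invert the common scale on t to get t on [0, 1); exp(-t) on [1, 2)
slice at 4/3, transform all 2 pieces, and sum them
on [0, 4/3): add ∫ 3*t/4·t^(s-1) dt
[4/3, 8/3) adds the kernel integral of exp(-3*t/4)

(4/3)**s*((s + 1)*uppergamma(s, 1) - (s + 1)*uppergamma(s, 2) + 1)/(s + 1)
  Re(s) > -1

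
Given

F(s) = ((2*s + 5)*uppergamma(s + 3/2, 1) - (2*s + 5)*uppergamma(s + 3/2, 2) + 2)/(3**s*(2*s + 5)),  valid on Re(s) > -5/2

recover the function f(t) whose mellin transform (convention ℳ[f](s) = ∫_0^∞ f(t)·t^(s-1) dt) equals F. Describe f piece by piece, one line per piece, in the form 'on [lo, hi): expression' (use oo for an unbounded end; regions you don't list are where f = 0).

on [0, 1/3): 9*sqrt(3)*t**(5/2)
on [1/3, 2/3): 3*sqrt(3)*t**(3/2)*exp(-3*t)

the common scale on t comes off first: t**(5/2) on [0, 1); t**(3/2)*exp(-t) on [1, 2)
strip the shared t-power: t**2 on [0, 1); t*exp(-t) on [1, 2)
invert the shared t-power to get t on [0, 1); exp(-t) on [1, 2)
along the cuts 1/3, ℳ[f](s) splits into 2 integrals
[0, 1/3) adds the kernel integral of 9*sqrt(3)*t**(5/2)
over [1/3, 2/3), the kernel integral of 3*sqrt(3)*t**(3/2)*exp(-3*t) enters the sum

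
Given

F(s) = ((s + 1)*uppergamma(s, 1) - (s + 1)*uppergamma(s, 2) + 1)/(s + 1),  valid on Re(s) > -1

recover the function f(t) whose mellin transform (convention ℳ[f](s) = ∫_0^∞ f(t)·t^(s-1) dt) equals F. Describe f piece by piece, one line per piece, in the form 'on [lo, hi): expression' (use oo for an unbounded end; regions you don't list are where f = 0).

on [0, 1): t
on [1, 2): exp(-t)

integrate the 2 segments split at 1, then add the results
between 0 and 1 the integrand is t·t^(s-1)
on [1, 2) integrate f = exp(-t) against the kernel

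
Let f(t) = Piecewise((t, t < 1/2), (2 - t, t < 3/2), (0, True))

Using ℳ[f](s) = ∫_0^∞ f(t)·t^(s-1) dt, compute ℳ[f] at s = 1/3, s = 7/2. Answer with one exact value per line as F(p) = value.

treat the 2 regions marked off by 1/2 separately and sum
on [0, 1/2) integrate f = t against the kernel
on [1/2, 3/2): add ∫ (2 - t)·t^(s-1) dt

F(1/3) = 3*2**(2/3)*(-14 + 13*3**(1/3))/16
F(7/2) = sqrt(2)*(-22 + 405*sqrt(3))/1008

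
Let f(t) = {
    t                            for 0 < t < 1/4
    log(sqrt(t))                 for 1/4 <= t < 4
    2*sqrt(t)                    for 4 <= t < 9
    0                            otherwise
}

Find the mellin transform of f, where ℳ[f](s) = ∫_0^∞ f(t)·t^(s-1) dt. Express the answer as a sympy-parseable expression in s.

(-32*2**(4*s)*s**2*(s + 1) + 4*2**(4*s)*s*(s + 1)*(2*s + 1)*log(2) - 2*2**(4*s)*(s + 1)*(2*s + 1) + 48*6**(2*s)*s**2*(s + 1) + s**2*(2*s + 1) + 4*s*(s + 1)*(2*s + 1)*log(2) + 2*(s + 1)*(2*s + 1))/(4*2**(2*s)*s**2*(s + 1)*(2*s + 1))
  Re(s) > -1

the power substitution comes off first: t**2 on [0, 1/2); log(t) on [1/2, 2); 2*t on [2, 3)
treat the 3 regions marked off by 1/4, 4 separately and sum
on [0, 1/4) integrate f = t against the kernel
the [1/4, 4) slice contributes ∫ log(sqrt(t))·t^(s-1) dt
over [4, 9), the kernel integral of 2*sqrt(t) enters the sum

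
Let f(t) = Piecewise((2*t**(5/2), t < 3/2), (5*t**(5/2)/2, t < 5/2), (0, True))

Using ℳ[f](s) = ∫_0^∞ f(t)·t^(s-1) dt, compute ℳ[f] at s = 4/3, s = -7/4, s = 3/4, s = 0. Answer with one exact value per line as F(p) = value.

F(4/3) = 3*2**(1/6)*(-27*3**(5/6) + 625*5**(5/6))/368
F(-7/4) = 2**(1/4)*(-3**(3/4) + 5*5**(3/4))/3
F(3/4) = 2**(3/4)*(-27*3**(1/4) + 625*5**(1/4))/104
F(0) = -9*sqrt(6)/40 + 25*sqrt(10)/8

breakpoints 3/2: one integral from each of the 2 segments
the [0, 3/2) slice contributes ∫ 2*t**(5/2)·t^(s-1) dt
between 3/2 and 5/2 the integrand is 5*t**(5/2)/2·t^(s-1)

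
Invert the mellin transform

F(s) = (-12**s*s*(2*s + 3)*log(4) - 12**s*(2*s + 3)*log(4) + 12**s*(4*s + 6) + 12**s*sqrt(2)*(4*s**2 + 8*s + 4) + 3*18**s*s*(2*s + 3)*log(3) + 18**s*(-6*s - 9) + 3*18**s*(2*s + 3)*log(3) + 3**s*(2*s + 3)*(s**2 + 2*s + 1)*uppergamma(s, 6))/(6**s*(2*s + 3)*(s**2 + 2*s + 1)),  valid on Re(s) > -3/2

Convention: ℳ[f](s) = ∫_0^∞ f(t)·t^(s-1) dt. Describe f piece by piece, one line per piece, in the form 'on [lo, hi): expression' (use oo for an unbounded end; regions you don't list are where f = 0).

on [0, 2): t**(3/2)
on [2, 3): t*log(t)
on [3, oo): exp(-2*t)

f breaks at 2, 3 into 3 integrals to sum
piece [0, 2): integrate t**(3/2) against the kernel
over [2, 3), the kernel integral of t*log(t) enters the sum
∫ exp(-2*t)·t^(s-1) over [3, ∞)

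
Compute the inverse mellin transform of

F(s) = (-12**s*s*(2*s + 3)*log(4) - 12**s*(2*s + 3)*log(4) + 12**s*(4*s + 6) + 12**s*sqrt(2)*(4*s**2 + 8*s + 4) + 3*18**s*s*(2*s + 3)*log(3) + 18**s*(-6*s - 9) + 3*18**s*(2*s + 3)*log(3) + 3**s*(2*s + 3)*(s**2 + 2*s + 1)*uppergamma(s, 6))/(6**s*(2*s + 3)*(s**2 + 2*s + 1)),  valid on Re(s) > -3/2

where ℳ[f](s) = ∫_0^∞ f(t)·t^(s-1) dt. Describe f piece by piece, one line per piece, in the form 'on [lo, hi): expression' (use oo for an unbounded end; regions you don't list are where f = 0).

on [0, 2): t**(3/2)
on [2, 3): t*log(t)
on [3, oo): exp(-2*t)

split f at 2, 3: ℳ[f](s) collects 3 kernel integrals
the [0, 2) slice contributes ∫ t**(3/2)·t^(s-1) dt
segment 2 to 3 holds t*log(t); add its integral
for t in [3, ∞): the term is ∫ exp(-2*t)·t^(s-1)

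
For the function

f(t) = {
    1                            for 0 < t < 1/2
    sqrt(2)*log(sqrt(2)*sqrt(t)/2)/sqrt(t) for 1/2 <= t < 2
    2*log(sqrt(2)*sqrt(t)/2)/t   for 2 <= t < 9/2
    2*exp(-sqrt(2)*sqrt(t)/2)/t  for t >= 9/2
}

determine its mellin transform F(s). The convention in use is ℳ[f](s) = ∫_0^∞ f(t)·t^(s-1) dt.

the common scale on t comes off first: 1 on [0, 1/4); log(sqrt(t))/sqrt(t) on [1/4, 1); log(sqrt(t))/t on [1, 9/4); …
strip the shared t-power: t on [0, 1/4); sqrt(t)*log(sqrt(t)) on [1/4, 1); log(sqrt(t)) on [1, 9/4); …
invert the power substitution to get t**2 on [0, 1/2); t*log(t) on [1/2, 1); log(t) on [1, 3/2); …
integrate the 4 segments split at 1/2, 2, 9/2, then add the results
over [0, 1/2), the kernel integral of 1 enters the sum
for t in [1/2, 2): the term is ∫ sqrt(2)*log(sqrt(2)*sqrt(t)/2)/sqrt(t)·t^(s-1)
on [2, 9/2): add ∫ 2*log(sqrt(2)*sqrt(t)/2)/t·t^(s-1) dt
∫ 2*exp(-sqrt(2)*sqrt(t)/2)/t·t^(s-1) over [9/2, ∞)

(36*2**(2*s)*s*(s - 1)**2*(4*s + 4*(s - 1)**2 - 3)*uppergamma(2*s - 2, 3/2) - 36*2**(2*s)*s*(s - 1)**2 + 9*2**(2*s)*s*(4*s + 4*(s - 1)**2 - 3) + 3**(2*s)*s*(s - 1)*(-8*log(2) + 8*log(3))*(4*s + 4*(s - 1)**2 - 3) - 4*3**(2*s)*s*(4*s + 4*(s - 1)**2 - 3) + 144*s*(s - 1)**3*log(2) + 72*s*(s - 1)**2*log(2) + 72*s*(s - 1)**2 + 18*(s - 1)**2*(4*s + 4*(s - 1)**2 - 3))/(18*2**s*s*(s - 1)**2*(4*s + 4*(s - 1)**2 - 3))
  Re(s) > 0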